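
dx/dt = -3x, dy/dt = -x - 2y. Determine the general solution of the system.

Coefficient matrix A = [[-3, 0], [-1, -2]].
Characteristic polynomial det(A - λI) = λ^2 + 5λ + 6 = 0.
Eigenvalues λ = -2, -3.
For λ=-2: (A-λI) row 1 is [-1, 0], so an eigenvector is (0, 1).
For λ=-3: (A-λI) row 2 is [-1, 1], so an eigenvector is (-1, -1).
General solution: K_1e^(-2t)(0,1) + K_2e^(-3t)(-1,-1).

x(t) = -K_2e^(-3t), y(t) = K_1e^(-2t) - K_2e^(-3t)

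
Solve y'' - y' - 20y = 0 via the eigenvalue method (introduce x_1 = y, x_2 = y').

y(t) = C_1e^(-4t) + C_2e^(5t)

Let x_1 = y, x_2 = y'. Then x_1' = x_2 and x_2' = 20x_1 + x_2.
A = [[0,1],[20,1]]; det(A-λI) = λ^2 - λ - 20.
Eigenvalues λ = -4, 5 with eigenvectors (1,-4), (1,5).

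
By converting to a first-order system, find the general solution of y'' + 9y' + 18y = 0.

y(t) = C_1e^(-3t) + C_2e^(-6t)

Let x_1 = y, x_2 = y'. Then x_1' = x_2 and x_2' = -18x_1 - 9x_2.
A = [[0,1],[-18,-9]]; det(A-λI) = λ^2 + 9λ + 18.
Eigenvalues λ = -3, -6 with eigenvectors (1,-3), (1,-6).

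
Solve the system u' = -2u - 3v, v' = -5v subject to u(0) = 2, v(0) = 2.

u(t) = 2e^(-5t), v(t) = 2e^(-5t)

Coefficient matrix A = [[-2, -3], [0, -5]].
Characteristic polynomial det(A - λI) = λ^2 + 7λ + 10 = 0.
Eigenvalues λ = -2, -5.
For λ=-2: (A-λI) row 1 is [0, -3], so an eigenvector is (1, 0).
For λ=-5: (A-λI) row 1 is [3, -3], so an eigenvector is (-1, -1).
General solution: C_1e^(-2t)(1,0) + C_2e^(-5t)(-1,-1).
Applying u(0)=2, v(0)=2 gives C_1=0, C_2=-2.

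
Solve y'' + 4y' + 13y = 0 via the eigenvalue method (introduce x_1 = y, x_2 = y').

Let x_1 = y, x_2 = y'. Then x_1' = x_2 and x_2' = -13x_1 - 4x_2.
A = [[0,1],[-13,-4]]; det(A-λI) = λ^2 + 4λ + 13.
Eigenvalues λ = -2 ± 3i.

y(t) = K_1e^(-2t)cos(3t) + K_2e^(-2t)sin(3t)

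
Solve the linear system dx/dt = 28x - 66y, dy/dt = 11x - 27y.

Coefficient matrix A = [[28, -66], [11, -27]].
Characteristic polynomial det(A - λI) = λ^2 - λ - 30 = 0.
Eigenvalues λ = -5, 6.
For λ=-5: (A-λI) row 1 is [33, -66], so an eigenvector is (2, 1).
For λ=6: (A-λI) row 1 is [22, -66], so an eigenvector is (3, 1).
General solution: C_1e^(-5t)(2,1) + C_2e^(6t)(3,1).

x(t) = 2C_1e^(-5t) + 3C_2e^(6t), y(t) = C_1e^(-5t) + C_2e^(6t)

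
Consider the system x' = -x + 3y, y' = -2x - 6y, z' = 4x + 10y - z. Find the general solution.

Coefficient matrix A = [[-1, 3, 0], [-2, -6, 0], [4, 10, -1]].
det(A - λI) = 0 gives eigenvalues λ = -4, -3, -1.
For λ=-4: eigenvector (-1,1,-2).
For λ=-3: eigenvector (3,-2,4).
For λ=-1: eigenvector (0,0,1).
General solution: c_1e^(-4t)(-1,1,-2) + c_2e^(-3t)(3,-2,4) + c_3e^(-t)(0,0,1).

x(t) = -c_1e^(-4t) + 3c_2e^(-3t), y(t) = c_1e^(-4t) - 2c_2e^(-3t), z(t) = -2c_1e^(-4t) + 4c_2e^(-3t) + c_3e^(-t)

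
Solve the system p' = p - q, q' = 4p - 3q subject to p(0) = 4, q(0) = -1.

p(t) = 9te^(-t) + 4e^(-t), q(t) = 18te^(-t) - e^(-t)

Coefficient matrix A = [[1, -1], [4, -3]].
Characteristic polynomial det(A - λI) = λ^2 + 2λ + 1 = 0.
Single eigenvalue λ = -1 with algebraic multiplicity 2.
Eigenvector v = (1,2); generalized eigenvector w with (A-λI)w=v is (-1,-3).
General solution: e^(-t)[K_1·v + K_2·(t·v + w)].
Applying p(0)=4, q(0)=-1 gives K_1=13, K_2=9.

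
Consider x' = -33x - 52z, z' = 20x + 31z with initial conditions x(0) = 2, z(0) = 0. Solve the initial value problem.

Coefficient matrix A = [[-33, -52], [20, 31]].
Characteristic polynomial det(A - λI) = λ^2 + 2λ + 17 = 0.
Eigenvalues λ = -1 ± 4i (complex conjugate pair).
For λ=-1+4i: an eigenvector is (-3,2) - i(-2,1) = (-3 + 2i, 2 - i).
A real fundamental pair from Re and Im of e^((-1+4i)t)v: X_1 = e^(-t)(cos(4t)·(-3,2) + sin(4t)·(-2,1)), X_2 = e^(-t)(sin(4t)·(-3,2) - cos(4t)·(-2,1)).
General solution: K_1X_1 + K_2X_2.
Applying x(0)=2, z(0)=0 gives K_1=2, K_2=4.

x(t) = -16e^(-t)sin(4t) + 2e^(-t)cos(4t), z(t) = 10e^(-t)sin(4t)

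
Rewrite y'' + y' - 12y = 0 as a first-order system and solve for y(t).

y(t) = K_1e^(3t) + K_2e^(-4t)

Let x_1 = y, x_2 = y'. Then x_1' = x_2 and x_2' = 12x_1 - x_2.
A = [[0,1],[12,-1]]; det(A-λI) = λ^2 + λ - 12.
Eigenvalues λ = 3, -4 with eigenvectors (1,3), (1,-4).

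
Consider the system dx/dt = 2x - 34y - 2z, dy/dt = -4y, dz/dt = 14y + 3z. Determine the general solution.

Coefficient matrix A = [[2, -34, -2], [0, -4, 0], [0, 14, 3]].
det(A - λI) = 0 gives eigenvalues λ = 2, 3, -4.
For λ=2: eigenvector (1,0,0).
For λ=3: eigenvector (-2,0,1).
For λ=-4: eigenvector (5,1,-2).
General solution: K_1e^(2t)(1,0,0) + K_2e^(3t)(-2,0,1) + K_3e^(-4t)(5,1,-2).

x(t) = K_1e^(2t) - 2K_2e^(3t) + 5K_3e^(-4t), y(t) = K_3e^(-4t), z(t) = K_2e^(3t) - 2K_3e^(-4t)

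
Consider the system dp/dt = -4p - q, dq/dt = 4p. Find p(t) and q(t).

p(t) = C_1e^(-2t) + C_2te^(-2t) - C_2e^(-2t), q(t) = -2C_1e^(-2t) - 2C_2te^(-2t) + C_2e^(-2t)

Coefficient matrix A = [[-4, -1], [4, 0]].
Characteristic polynomial det(A - λI) = λ^2 + 4λ + 4 = 0.
Single eigenvalue λ = -2 with algebraic multiplicity 2.
Eigenvector v = (1,-2); generalized eigenvector w with (A-λI)w=v is (-1,1).
General solution: e^(-2t)[C_1·v + C_2·(t·v + w)].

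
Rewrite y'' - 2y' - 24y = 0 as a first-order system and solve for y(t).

Let x_1 = y, x_2 = y'. Then x_1' = x_2 and x_2' = 24x_1 + 2x_2.
A = [[0,1],[24,2]]; det(A-λI) = λ^2 - 2λ - 24.
Eigenvalues λ = 6, -4 with eigenvectors (1,6), (1,-4).

y(t) = C_1e^(6t) + C_2e^(-4t)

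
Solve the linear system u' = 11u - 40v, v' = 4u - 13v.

Coefficient matrix A = [[11, -40], [4, -13]].
Characteristic polynomial det(A - λI) = λ^2 + 2λ + 17 = 0.
Eigenvalues λ = -1 ± 4i (complex conjugate pair).
For λ=-1+4i: an eigenvector is (-1,0) - i(-3,-1) = (-1 + 3i, 0 + i).
A real fundamental pair from Re and Im of e^((-1+4i)t)v: X_1 = e^(-t)(cos(4t)·(-1,0) + sin(4t)·(-3,-1)), X_2 = e^(-t)(sin(4t)·(-1,0) - cos(4t)·(-3,-1)).
General solution: C_1X_1 + C_2X_2.

u(t) = -3C_1e^(-t)sin(4t) - C_1e^(-t)cos(4t) - C_2e^(-t)sin(4t) + 3C_2e^(-t)cos(4t), v(t) = -C_1e^(-t)sin(4t) + C_2e^(-t)cos(4t)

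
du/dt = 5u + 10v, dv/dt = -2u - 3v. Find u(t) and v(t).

u(t) = -2K_1e^(t)sin(2t) - K_1e^(t)cos(2t) - K_2e^(t)sin(2t) + 2K_2e^(t)cos(2t), v(t) = K_1e^(t)sin(2t) - K_2e^(t)cos(2t)

Coefficient matrix A = [[5, 10], [-2, -3]].
Characteristic polynomial det(A - λI) = λ^2 - 2λ + 5 = 0.
Eigenvalues λ = 1 ± 2i (complex conjugate pair).
For λ=1+2i: an eigenvector is (-1,0) - i(-2,1) = (-1 + 2i, 0 - i).
A real fundamental pair from Re and Im of e^((1+2i)t)v: X_1 = e^(t)(cos(2t)·(-1,0) + sin(2t)·(-2,1)), X_2 = e^(t)(sin(2t)·(-1,0) - cos(2t)·(-2,1)).
General solution: K_1X_1 + K_2X_2.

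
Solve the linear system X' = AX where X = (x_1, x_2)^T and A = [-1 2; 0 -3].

Coefficient matrix A = [[-1, 2], [0, -3]].
Characteristic polynomial det(A - λI) = λ^2 + 4λ + 3 = 0.
Eigenvalues λ = -1, -3.
For λ=-1: (A-λI) row 1 is [0, 2], so an eigenvector is (1, 0).
For λ=-3: (A-λI) row 1 is [2, 2], so an eigenvector is (1, -1).
General solution: C_1e^(-t)(1,0) + C_2e^(-3t)(1,-1).

x_1(t) = C_1e^(-t) + C_2e^(-3t), x_2(t) = -C_2e^(-3t)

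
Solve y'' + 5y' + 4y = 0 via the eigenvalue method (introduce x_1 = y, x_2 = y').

Let x_1 = y, x_2 = y'. Then x_1' = x_2 and x_2' = -4x_1 - 5x_2.
A = [[0,1],[-4,-5]]; det(A-λI) = λ^2 + 5λ + 4.
Eigenvalues λ = -4, -1 with eigenvectors (1,-4), (1,-1).

y(t) = C_1e^(-4t) + C_2e^(-t)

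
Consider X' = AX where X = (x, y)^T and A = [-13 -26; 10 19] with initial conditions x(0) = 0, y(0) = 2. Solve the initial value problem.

x(t) = -26e^(3t)sin(2t), y(t) = 16e^(3t)sin(2t) + 2e^(3t)cos(2t)

Coefficient matrix A = [[-13, -26], [10, 19]].
Characteristic polynomial det(A - λI) = λ^2 - 6λ + 13 = 0.
Eigenvalues λ = 3 ± 2i (complex conjugate pair).
For λ=3+2i: an eigenvector is (3,-2) - i(2,-1) = (3 - 2i, -2 + i).
A real fundamental pair from Re and Im of e^((3+2i)t)v: X_1 = e^(3t)(cos(2t)·(3,-2) + sin(2t)·(2,-1)), X_2 = e^(3t)(sin(2t)·(3,-2) - cos(2t)·(2,-1)).
General solution: C_1X_1 + C_2X_2.
Applying x(0)=0, y(0)=2 gives C_1=-4, C_2=-6.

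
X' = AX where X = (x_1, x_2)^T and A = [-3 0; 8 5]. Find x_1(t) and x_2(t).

x_1(t) = -c_2e^(-3t), x_2(t) = c_1e^(5t) + c_2e^(-3t)

Coefficient matrix A = [[-3, 0], [8, 5]].
Characteristic polynomial det(A - λI) = λ^2 - 2λ - 15 = 0.
Eigenvalues λ = 5, -3.
For λ=5: (A-λI) row 1 is [-8, 0], so an eigenvector is (0, 1).
For λ=-3: (A-λI) row 2 is [8, 8], so an eigenvector is (-1, 1).
General solution: c_1e^(5t)(0,1) + c_2e^(-3t)(-1,1).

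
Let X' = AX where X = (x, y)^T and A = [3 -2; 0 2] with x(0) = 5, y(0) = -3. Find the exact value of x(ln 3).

243

A = [[3,-2],[0,2]]; eigenvalues λ = 2, 3.
Eigenvectors: (2,1) for λ=2, (1,0) for λ=3.
From the initial condition, c_1 = -3, c_2 = 11.
x(ln 3) = (-3)(3^2)(2) + (11)(3^3)(1) = 243.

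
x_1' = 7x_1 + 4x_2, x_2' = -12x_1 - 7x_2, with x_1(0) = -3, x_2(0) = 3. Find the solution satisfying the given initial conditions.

Coefficient matrix A = [[7, 4], [-12, -7]].
Characteristic polynomial det(A - λI) = λ^2 - 1 = 0.
Eigenvalues λ = -1, 1.
For λ=-1: (A-λI) row 1 is [8, 4], so an eigenvector is (-1, 2).
For λ=1: (A-λI) row 1 is [6, 4], so an eigenvector is (2, -3).
General solution: C_1e^(-t)(-1,2) + C_2e^(t)(2,-3).
Applying x_1(0)=-3, x_2(0)=3 gives C_1=-3, C_2=-3.

x_1(t) = -6e^(t) + 3e^(-t), x_2(t) = 9e^(t) - 6e^(-t)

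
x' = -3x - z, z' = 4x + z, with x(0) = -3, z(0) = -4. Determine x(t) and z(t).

x(t) = 10te^(-t) - 3e^(-t), z(t) = -20te^(-t) - 4e^(-t)

Coefficient matrix A = [[-3, -1], [4, 1]].
Characteristic polynomial det(A - λI) = λ^2 + 2λ + 1 = 0.
Single eigenvalue λ = -1 with algebraic multiplicity 2.
Eigenvector v = (1,-2); generalized eigenvector w with (A-λI)w=v is (1,-3).
General solution: e^(-t)[c_1·v + c_2·(t·v + w)].
Applying x(0)=-3, z(0)=-4 gives c_1=-13, c_2=10.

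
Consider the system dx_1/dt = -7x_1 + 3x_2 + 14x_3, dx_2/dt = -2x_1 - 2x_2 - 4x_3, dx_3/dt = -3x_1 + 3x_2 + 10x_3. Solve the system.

x_1(t) = -C_1e^(4t) + C_2e^(-4t) + C_3e^(t), x_2(t) = C_1e^(4t) + C_2e^(-4t) - 2C_3e^(t), x_3(t) = -C_1e^(4t) + C_3e^(t)

Coefficient matrix A = [[-7, 3, 14], [-2, -2, -4], [-3, 3, 10]].
det(A - λI) = 0 gives eigenvalues λ = 4, -4, 1.
For λ=4: eigenvector (-1,1,-1).
For λ=-4: eigenvector (1,1,0).
For λ=1: eigenvector (1,-2,1).
General solution: C_1e^(4t)(-1,1,-1) + C_2e^(-4t)(1,1,0) + C_3e^(t)(1,-2,1).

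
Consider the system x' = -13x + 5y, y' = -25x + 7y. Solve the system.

Coefficient matrix A = [[-13, 5], [-25, 7]].
Characteristic polynomial det(A - λI) = λ^2 + 6λ + 34 = 0.
Eigenvalues λ = -3 ± 5i (complex conjugate pair).
For λ=-3+5i: an eigenvector is (0,1) - i(1,2) = (0 - i, 1 - 2i).
A real fundamental pair from Re and Im of e^((-3+5i)t)v: X_1 = e^(-3t)(cos(5t)·(0,1) + sin(5t)·(1,2)), X_2 = e^(-3t)(sin(5t)·(0,1) - cos(5t)·(1,2)).
General solution: K_1X_1 + K_2X_2.

x(t) = K_1e^(-3t)sin(5t) - K_2e^(-3t)cos(5t), y(t) = 2K_1e^(-3t)sin(5t) + K_1e^(-3t)cos(5t) + K_2e^(-3t)sin(5t) - 2K_2e^(-3t)cos(5t)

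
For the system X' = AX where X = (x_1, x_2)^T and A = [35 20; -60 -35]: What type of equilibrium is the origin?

A = [[35,20],[-60,-35]]; det(A-λI) = λ^2 - 25.
λ = 5, -5: opposite signs.

saddle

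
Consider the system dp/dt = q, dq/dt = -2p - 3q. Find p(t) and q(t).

Coefficient matrix A = [[0, 1], [-2, -3]].
Characteristic polynomial det(A - λI) = λ^2 + 3λ + 2 = 0.
Eigenvalues λ = -1, -2.
For λ=-1: (A-λI) row 1 is [1, 1], so an eigenvector is (1, -1).
For λ=-2: (A-λI) row 1 is [2, 1], so an eigenvector is (1, -2).
General solution: K_1e^(-t)(1,-1) + K_2e^(-2t)(1,-2).

p(t) = K_1e^(-t) + K_2e^(-2t), q(t) = -K_1e^(-t) - 2K_2e^(-2t)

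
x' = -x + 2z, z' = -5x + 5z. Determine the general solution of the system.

x(t) = -c_1e^(2t)sin(t) + c_1e^(2t)cos(t) + c_2e^(2t)sin(t) + c_2e^(2t)cos(t), z(t) = -2c_1e^(2t)sin(t) + c_1e^(2t)cos(t) + c_2e^(2t)sin(t) + 2c_2e^(2t)cos(t)

Coefficient matrix A = [[-1, 2], [-5, 5]].
Characteristic polynomial det(A - λI) = λ^2 - 4λ + 5 = 0.
Eigenvalues λ = 2 ± i (complex conjugate pair).
For λ=2+i: an eigenvector is (1,1) - i(-1,-2) = (1 + i, 1 + 2i).
A real fundamental pair from Re and Im of e^((2+i)t)v: X_1 = e^(2t)(cos(t)·(1,1) + sin(t)·(-1,-2)), X_2 = e^(2t)(sin(t)·(1,1) - cos(t)·(-1,-2)).
General solution: c_1X_1 + c_2X_2.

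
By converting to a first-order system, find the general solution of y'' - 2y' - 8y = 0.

Let x_1 = y, x_2 = y'. Then x_1' = x_2 and x_2' = 8x_1 + 2x_2.
A = [[0,1],[8,2]]; det(A-λI) = λ^2 - 2λ - 8.
Eigenvalues λ = 4, -2 with eigenvectors (1,4), (1,-2).

y(t) = c_1e^(4t) + c_2e^(-2t)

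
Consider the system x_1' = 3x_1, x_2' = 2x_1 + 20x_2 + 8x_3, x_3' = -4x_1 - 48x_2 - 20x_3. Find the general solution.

Coefficient matrix A = [[3, 0, 0], [2, 20, 8], [-4, -48, -20]].
det(A - λI) = 0 gives eigenvalues λ = 3, 4, -4.
For λ=3: eigenvector (1,-2,4).
For λ=4: eigenvector (0,1,-2).
For λ=-4: eigenvector (0,-1,3).
General solution: C_1e^(3t)(1,-2,4) + C_2e^(4t)(0,1,-2) + C_3e^(-4t)(0,-1,3).

x_1(t) = C_1e^(3t), x_2(t) = -2C_1e^(3t) + C_2e^(4t) - C_3e^(-4t), x_3(t) = 4C_1e^(3t) - 2C_2e^(4t) + 3C_3e^(-4t)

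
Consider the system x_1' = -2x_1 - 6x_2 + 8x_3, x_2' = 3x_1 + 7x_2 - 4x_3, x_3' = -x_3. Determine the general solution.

Coefficient matrix A = [[-2, -6, 8], [3, 7, -4], [0, 0, -1]].
det(A - λI) = 0 gives eigenvalues λ = 1, 4, -1.
For λ=1: eigenvector (2,-1,0).
For λ=4: eigenvector (-1,1,0).
For λ=-1: eigenvector (-4,2,1).
General solution: C_1e^(t)(2,-1,0) + C_2e^(4t)(-1,1,0) + C_3e^(-t)(-4,2,1).

x_1(t) = 2C_1e^(t) - C_2e^(4t) - 4C_3e^(-t), x_2(t) = -C_1e^(t) + C_2e^(4t) + 2C_3e^(-t), x_3(t) = C_3e^(-t)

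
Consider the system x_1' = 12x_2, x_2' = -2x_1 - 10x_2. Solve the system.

Coefficient matrix A = [[0, 12], [-2, -10]].
Characteristic polynomial det(A - λI) = λ^2 + 10λ + 24 = 0.
Eigenvalues λ = -4, -6.
For λ=-4: (A-λI) row 1 is [4, 12], so an eigenvector is (3, -1).
For λ=-6: (A-λI) row 1 is [6, 12], so an eigenvector is (-2, 1).
General solution: c_1e^(-4t)(3,-1) + c_2e^(-6t)(-2,1).

x_1(t) = 3c_1e^(-4t) - 2c_2e^(-6t), x_2(t) = -c_1e^(-4t) + c_2e^(-6t)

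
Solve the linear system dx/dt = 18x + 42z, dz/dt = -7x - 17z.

Coefficient matrix A = [[18, 42], [-7, -17]].
Characteristic polynomial det(A - λI) = λ^2 - λ - 12 = 0.
Eigenvalues λ = -3, 4.
For λ=-3: (A-λI) row 1 is [21, 42], so an eigenvector is (2, -1).
For λ=4: (A-λI) row 1 is [14, 42], so an eigenvector is (3, -1).
General solution: C_1e^(-3t)(2,-1) + C_2e^(4t)(3,-1).

x(t) = 2C_1e^(-3t) + 3C_2e^(4t), z(t) = -C_1e^(-3t) - C_2e^(4t)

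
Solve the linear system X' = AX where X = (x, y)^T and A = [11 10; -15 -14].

x(t) = 2C_1e^(-4t) + C_2e^(t), y(t) = -3C_1e^(-4t) - C_2e^(t)

Coefficient matrix A = [[11, 10], [-15, -14]].
Characteristic polynomial det(A - λI) = λ^2 + 3λ - 4 = 0.
Eigenvalues λ = -4, 1.
For λ=-4: (A-λI) row 1 is [15, 10], so an eigenvector is (2, -3).
For λ=1: (A-λI) row 1 is [10, 10], so an eigenvector is (1, -1).
General solution: C_1e^(-4t)(2,-3) + C_2e^(t)(1,-1).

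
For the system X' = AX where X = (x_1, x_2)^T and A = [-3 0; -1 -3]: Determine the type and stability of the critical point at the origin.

A = [[-3,0],[-1,-3]]; det(A-λI) = λ^2 + 6λ + 9.
repeated λ = -3 with a single eigenvector.

stable improper node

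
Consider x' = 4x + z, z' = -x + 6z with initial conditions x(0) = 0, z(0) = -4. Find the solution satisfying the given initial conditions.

x(t) = -4te^(5t), z(t) = -4te^(5t) - 4e^(5t)

Coefficient matrix A = [[4, 1], [-1, 6]].
Characteristic polynomial det(A - λI) = λ^2 - 10λ + 25 = 0.
Single eigenvalue λ = 5 with algebraic multiplicity 2.
Eigenvector v = (-1,-1); generalized eigenvector w with (A-λI)w=v is (1,0).
General solution: e^(5t)[C_1·v + C_2·(t·v + w)].
Applying x(0)=0, z(0)=-4 gives C_1=4, C_2=4.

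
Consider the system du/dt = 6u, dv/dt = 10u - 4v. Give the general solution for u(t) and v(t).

u(t) = -K_1e^(6t), v(t) = -K_1e^(6t) + K_2e^(-4t)

Coefficient matrix A = [[6, 0], [10, -4]].
Characteristic polynomial det(A - λI) = λ^2 - 2λ - 24 = 0.
Eigenvalues λ = 6, -4.
For λ=6: (A-λI) row 2 is [10, -10], so an eigenvector is (-1, -1).
For λ=-4: (A-λI) row 1 is [10, 0], so an eigenvector is (0, 1).
General solution: K_1e^(6t)(-1,-1) + K_2e^(-4t)(0,1).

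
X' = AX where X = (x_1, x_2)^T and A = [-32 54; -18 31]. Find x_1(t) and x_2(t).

x_1(t) = 3C_1e^(4t) - 2C_2e^(-5t), x_2(t) = 2C_1e^(4t) - C_2e^(-5t)

Coefficient matrix A = [[-32, 54], [-18, 31]].
Characteristic polynomial det(A - λI) = λ^2 + λ - 20 = 0.
Eigenvalues λ = 4, -5.
For λ=4: (A-λI) row 1 is [-36, 54], so an eigenvector is (3, 2).
For λ=-5: (A-λI) row 1 is [-27, 54], so an eigenvector is (-2, -1).
General solution: C_1e^(4t)(3,2) + C_2e^(-5t)(-2,-1).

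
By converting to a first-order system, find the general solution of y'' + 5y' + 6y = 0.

y(t) = c_1e^(-3t) + c_2e^(-2t)

Let x_1 = y, x_2 = y'. Then x_1' = x_2 and x_2' = -6x_1 - 5x_2.
A = [[0,1],[-6,-5]]; det(A-λI) = λ^2 + 5λ + 6.
Eigenvalues λ = -3, -2 with eigenvectors (1,-3), (1,-2).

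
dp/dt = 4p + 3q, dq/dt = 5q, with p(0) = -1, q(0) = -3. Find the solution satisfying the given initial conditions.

p(t) = -9e^(5t) + 8e^(4t), q(t) = -3e^(5t)

Coefficient matrix A = [[4, 3], [0, 5]].
Characteristic polynomial det(A - λI) = λ^2 - 9λ + 20 = 0.
Eigenvalues λ = 5, 4.
For λ=5: (A-λI) row 1 is [-1, 3], so an eigenvector is (-3, -1).
For λ=4: (A-λI) row 1 is [0, 3], so an eigenvector is (1, 0).
General solution: C_1e^(5t)(-3,-1) + C_2e^(4t)(1,0).
Applying p(0)=-1, q(0)=-3 gives C_1=3, C_2=8.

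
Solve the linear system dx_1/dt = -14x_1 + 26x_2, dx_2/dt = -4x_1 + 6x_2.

x_1(t) = -3K_1e^(-4t)sin(2t) - 2K_1e^(-4t)cos(2t) - 2K_2e^(-4t)sin(2t) + 3K_2e^(-4t)cos(2t), x_2(t) = -K_1e^(-4t)sin(2t) - K_1e^(-4t)cos(2t) - K_2e^(-4t)sin(2t) + K_2e^(-4t)cos(2t)

Coefficient matrix A = [[-14, 26], [-4, 6]].
Characteristic polynomial det(A - λI) = λ^2 + 8λ + 20 = 0.
Eigenvalues λ = -4 ± 2i (complex conjugate pair).
For λ=-4+2i: an eigenvector is (-2,-1) - i(-3,-1) = (-2 + 3i, -1 + i).
A real fundamental pair from Re and Im of e^((-4+2i)t)v: X_1 = e^(-4t)(cos(2t)·(-2,-1) + sin(2t)·(-3,-1)), X_2 = e^(-4t)(sin(2t)·(-2,-1) - cos(2t)·(-3,-1)).
General solution: K_1X_1 + K_2X_2.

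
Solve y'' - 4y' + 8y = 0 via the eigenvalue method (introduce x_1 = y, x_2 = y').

y(t) = C_1e^(2t)cos(2t) + C_2e^(2t)sin(2t)

Let x_1 = y, x_2 = y'. Then x_1' = x_2 and x_2' = -8x_1 + 4x_2.
A = [[0,1],[-8,4]]; det(A-λI) = λ^2 - 4λ + 8.
Eigenvalues λ = 2 ± 2i.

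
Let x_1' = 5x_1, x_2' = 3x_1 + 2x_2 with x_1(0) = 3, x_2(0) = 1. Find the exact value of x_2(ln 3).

711

A = [[5,0],[3,2]]; eigenvalues λ = 2, 5.
Eigenvectors: (0,1) for λ=2, (-1,-1) for λ=5.
From the initial condition, c_1 = -2, c_2 = -3.
x_2(ln 3) = (-2)(3^2)(1) + (-3)(3^5)(-1) = 711.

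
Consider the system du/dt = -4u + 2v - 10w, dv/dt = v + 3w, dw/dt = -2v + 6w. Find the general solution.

Coefficient matrix A = [[-4, 2, -10], [0, 1, 3], [0, -2, 6]].
det(A - λI) = 0 gives eigenvalues λ = -4, 4, 3.
For λ=-4: eigenvector (1,0,0).
For λ=4: eigenvector (-1,1,1).
For λ=3: eigenvector (2,-3,-2).
General solution: K_1e^(-4t)(1,0,0) + K_2e^(4t)(-1,1,1) + K_3e^(3t)(2,-3,-2).

u(t) = K_1e^(-4t) - K_2e^(4t) + 2K_3e^(3t), v(t) = K_2e^(4t) - 3K_3e^(3t), w(t) = K_2e^(4t) - 2K_3e^(3t)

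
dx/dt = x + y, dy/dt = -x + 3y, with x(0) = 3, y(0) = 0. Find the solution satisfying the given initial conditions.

Coefficient matrix A = [[1, 1], [-1, 3]].
Characteristic polynomial det(A - λI) = λ^2 - 4λ + 4 = 0.
Single eigenvalue λ = 2 with algebraic multiplicity 2.
Eigenvector v = (-1,-1); generalized eigenvector w with (A-λI)w=v is (-2,-3).
General solution: e^(2t)[K_1·v + K_2·(t·v + w)].
Applying x(0)=3, y(0)=0 gives K_1=-9, K_2=3.

x(t) = -3te^(2t) + 3e^(2t), y(t) = -3te^(2t)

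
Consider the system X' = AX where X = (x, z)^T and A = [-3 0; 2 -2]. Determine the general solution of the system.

Coefficient matrix A = [[-3, 0], [2, -2]].
Characteristic polynomial det(A - λI) = λ^2 + 5λ + 6 = 0.
Eigenvalues λ = -2, -3.
For λ=-2: (A-λI) row 1 is [-1, 0], so an eigenvector is (0, 1).
For λ=-3: (A-λI) row 2 is [2, 1], so an eigenvector is (1, -2).
General solution: K_1e^(-2t)(0,1) + K_2e^(-3t)(1,-2).

x(t) = K_2e^(-3t), z(t) = K_1e^(-2t) - 2K_2e^(-3t)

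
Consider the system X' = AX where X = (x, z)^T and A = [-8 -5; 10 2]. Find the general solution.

x(t) = -c_1e^(-3t)cos(5t) - c_2e^(-3t)sin(5t), z(t) = -c_1e^(-3t)sin(5t) + c_1e^(-3t)cos(5t) + c_2e^(-3t)sin(5t) + c_2e^(-3t)cos(5t)

Coefficient matrix A = [[-8, -5], [10, 2]].
Characteristic polynomial det(A - λI) = λ^2 + 6λ + 34 = 0.
Eigenvalues λ = -3 ± 5i (complex conjugate pair).
For λ=-3+5i: an eigenvector is (-1,1) - i(0,-1) = (-1, 1 + i).
A real fundamental pair from Re and Im of e^((-3+5i)t)v: X_1 = e^(-3t)(cos(5t)·(-1,1) + sin(5t)·(0,-1)), X_2 = e^(-3t)(sin(5t)·(-1,1) - cos(5t)·(0,-1)).
General solution: c_1X_1 + c_2X_2.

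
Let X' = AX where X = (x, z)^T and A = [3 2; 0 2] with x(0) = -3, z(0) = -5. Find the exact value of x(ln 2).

A = [[3,2],[0,2]]; eigenvalues λ = 3, 2.
Eigenvectors: (1,0) for λ=3, (2,-1) for λ=2.
From the initial condition, c_1 = -13, c_2 = 5.
x(ln 2) = (-13)(2^3)(1) + (5)(2^2)(2) = -64.

-64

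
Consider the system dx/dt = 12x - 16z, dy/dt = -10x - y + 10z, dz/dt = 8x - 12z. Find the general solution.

x(t) = -c_1e^(-4t) + 2c_3e^(4t), y(t) = c_2e^(-t) - 2c_3e^(4t), z(t) = -c_1e^(-4t) + c_3e^(4t)

Coefficient matrix A = [[12, 0, -16], [-10, -1, 10], [8, 0, -12]].
det(A - λI) = 0 gives eigenvalues λ = -4, -1, 4.
For λ=-4: eigenvector (-1,0,-1).
For λ=-1: eigenvector (0,1,0).
For λ=4: eigenvector (2,-2,1).
General solution: c_1e^(-4t)(-1,0,-1) + c_2e^(-t)(0,1,0) + c_3e^(4t)(2,-2,1).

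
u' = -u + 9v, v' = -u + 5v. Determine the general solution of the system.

Coefficient matrix A = [[-1, 9], [-1, 5]].
Characteristic polynomial det(A - λI) = λ^2 - 4λ + 4 = 0.
Single eigenvalue λ = 2 with algebraic multiplicity 2.
Eigenvector v = (-3,-1); generalized eigenvector w with (A-λI)w=v is (1,0).
General solution: e^(2t)[C_1·v + C_2·(t·v + w)].

u(t) = -3C_1e^(2t) - 3C_2te^(2t) + C_2e^(2t), v(t) = -C_1e^(2t) - C_2te^(2t)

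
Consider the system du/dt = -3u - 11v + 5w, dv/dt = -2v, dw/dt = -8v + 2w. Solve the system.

Coefficient matrix A = [[-3, -11, 5], [0, -2, 0], [0, -8, 2]].
det(A - λI) = 0 gives eigenvalues λ = -3, -2, 2.
For λ=-3: eigenvector (1,0,0).
For λ=-2: eigenvector (-1,1,2).
For λ=2: eigenvector (1,0,1).
General solution: c_1e^(-3t)(1,0,0) + c_2e^(-2t)(-1,1,2) + c_3e^(2t)(1,0,1).

u(t) = c_1e^(-3t) - c_2e^(-2t) + c_3e^(2t), v(t) = c_2e^(-2t), w(t) = 2c_2e^(-2t) + c_3e^(2t)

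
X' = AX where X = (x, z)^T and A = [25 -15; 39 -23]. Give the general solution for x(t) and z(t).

x(t) = 2c_1e^(t)sin(3t) - c_1e^(t)cos(3t) - c_2e^(t)sin(3t) - 2c_2e^(t)cos(3t), z(t) = 3c_1e^(t)sin(3t) - 2c_1e^(t)cos(3t) - 2c_2e^(t)sin(3t) - 3c_2e^(t)cos(3t)

Coefficient matrix A = [[25, -15], [39, -23]].
Characteristic polynomial det(A - λI) = λ^2 - 2λ + 10 = 0.
Eigenvalues λ = 1 ± 3i (complex conjugate pair).
For λ=1+3i: an eigenvector is (-1,-2) - i(2,3) = (-1 - 2i, -2 - 3i).
A real fundamental pair from Re and Im of e^((1+3i)t)v: X_1 = e^(t)(cos(3t)·(-1,-2) + sin(3t)·(2,3)), X_2 = e^(t)(sin(3t)·(-1,-2) - cos(3t)·(2,3)).
General solution: c_1X_1 + c_2X_2.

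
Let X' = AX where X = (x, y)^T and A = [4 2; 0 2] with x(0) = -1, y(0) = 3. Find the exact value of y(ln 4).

48

A = [[4,2],[0,2]]; eigenvalues λ = 2, 4.
Eigenvectors: (-1,1) for λ=2, (1,0) for λ=4.
From the initial condition, c_1 = 3, c_2 = 2.
y(ln 4) = (3)(4^2)(1) + (2)(4^4)(0) = 48.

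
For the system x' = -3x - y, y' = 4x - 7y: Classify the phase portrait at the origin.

A = [[-3,-1],[4,-7]]; det(A-λI) = λ^2 + 10λ + 25.
repeated λ = -5 with a single eigenvector.

stable improper node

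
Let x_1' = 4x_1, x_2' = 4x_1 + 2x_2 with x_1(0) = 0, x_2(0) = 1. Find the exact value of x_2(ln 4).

A = [[4,0],[4,2]]; eigenvalues λ = 2, 4.
Eigenvectors: (0,-1) for λ=2, (1,2) for λ=4.
From the initial condition, c_1 = -1, c_2 = 0.
x_2(ln 4) = (-1)(4^2)(-1) + (0)(4^4)(2) = 16.

16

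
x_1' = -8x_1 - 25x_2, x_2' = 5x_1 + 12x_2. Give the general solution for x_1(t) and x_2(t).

Coefficient matrix A = [[-8, -25], [5, 12]].
Characteristic polynomial det(A - λI) = λ^2 - 4λ + 29 = 0.
Eigenvalues λ = 2 ± 5i (complex conjugate pair).
For λ=2+5i: an eigenvector is (-2,1) - i(-1,0) = (-2 + i, 1).
A real fundamental pair from Re and Im of e^((2+5i)t)v: X_1 = e^(2t)(cos(5t)·(-2,1) + sin(5t)·(-1,0)), X_2 = e^(2t)(sin(5t)·(-2,1) - cos(5t)·(-1,0)).
General solution: K_1X_1 + K_2X_2.

x_1(t) = -K_1e^(2t)sin(5t) - 2K_1e^(2t)cos(5t) - 2K_2e^(2t)sin(5t) + K_2e^(2t)cos(5t), x_2(t) = K_1e^(2t)cos(5t) + K_2e^(2t)sin(5t)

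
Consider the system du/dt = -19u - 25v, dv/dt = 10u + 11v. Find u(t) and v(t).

Coefficient matrix A = [[-19, -25], [10, 11]].
Characteristic polynomial det(A - λI) = λ^2 + 8λ + 41 = 0.
Eigenvalues λ = -4 ± 5i (complex conjugate pair).
For λ=-4+5i: an eigenvector is (1,-1) - i(2,-1) = (1 - 2i, -1 + i).
A real fundamental pair from Re and Im of e^((-4+5i)t)v: X_1 = e^(-4t)(cos(5t)·(1,-1) + sin(5t)·(2,-1)), X_2 = e^(-4t)(sin(5t)·(1,-1) - cos(5t)·(2,-1)).
General solution: K_1X_1 + K_2X_2.

u(t) = 2K_1e^(-4t)sin(5t) + K_1e^(-4t)cos(5t) + K_2e^(-4t)sin(5t) - 2K_2e^(-4t)cos(5t), v(t) = -K_1e^(-4t)sin(5t) - K_1e^(-4t)cos(5t) - K_2e^(-4t)sin(5t) + K_2e^(-4t)cos(5t)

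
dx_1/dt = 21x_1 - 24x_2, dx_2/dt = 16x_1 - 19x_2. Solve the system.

x_1(t) = c_1e^(-3t) + 3c_2e^(5t), x_2(t) = c_1e^(-3t) + 2c_2e^(5t)

Coefficient matrix A = [[21, -24], [16, -19]].
Characteristic polynomial det(A - λI) = λ^2 - 2λ - 15 = 0.
Eigenvalues λ = -3, 5.
For λ=-3: (A-λI) row 1 is [24, -24], so an eigenvector is (1, 1).
For λ=5: (A-λI) row 1 is [16, -24], so an eigenvector is (3, 2).
General solution: c_1e^(-3t)(1,1) + c_2e^(5t)(3,2).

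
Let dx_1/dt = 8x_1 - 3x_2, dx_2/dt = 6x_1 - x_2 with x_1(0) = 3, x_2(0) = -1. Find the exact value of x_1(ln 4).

7104

A = [[8,-3],[6,-1]]; eigenvalues λ = 2, 5.
Eigenvectors: (1,2) for λ=2, (1,1) for λ=5.
From the initial condition, c_1 = -4, c_2 = 7.
x_1(ln 4) = (-4)(4^2)(1) + (7)(4^5)(1) = 7104.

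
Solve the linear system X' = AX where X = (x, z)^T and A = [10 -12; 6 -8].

x(t) = -2c_1e^(4t) - c_2e^(-2t), z(t) = -c_1e^(4t) - c_2e^(-2t)

Coefficient matrix A = [[10, -12], [6, -8]].
Characteristic polynomial det(A - λI) = λ^2 - 2λ - 8 = 0.
Eigenvalues λ = 4, -2.
For λ=4: (A-λI) row 1 is [6, -12], so an eigenvector is (-2, -1).
For λ=-2: (A-λI) row 1 is [12, -12], so an eigenvector is (-1, -1).
General solution: c_1e^(4t)(-2,-1) + c_2e^(-2t)(-1,-1).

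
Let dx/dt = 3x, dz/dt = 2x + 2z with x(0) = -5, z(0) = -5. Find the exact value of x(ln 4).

A = [[3,0],[2,2]]; eigenvalues λ = 3, 2.
Eigenvectors: (-1,-2) for λ=3, (0,1) for λ=2.
From the initial condition, c_1 = 5, c_2 = 5.
x(ln 4) = (5)(4^3)(-1) + (5)(4^2)(0) = -320.

-320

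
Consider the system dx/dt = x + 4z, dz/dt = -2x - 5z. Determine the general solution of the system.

x(t) = 2K_1e^(-t) - K_2e^(-3t), z(t) = -K_1e^(-t) + K_2e^(-3t)

Coefficient matrix A = [[1, 4], [-2, -5]].
Characteristic polynomial det(A - λI) = λ^2 + 4λ + 3 = 0.
Eigenvalues λ = -1, -3.
For λ=-1: (A-λI) row 1 is [2, 4], so an eigenvector is (2, -1).
For λ=-3: (A-λI) row 1 is [4, 4], so an eigenvector is (-1, 1).
General solution: K_1e^(-t)(2,-1) + K_2e^(-3t)(-1,1).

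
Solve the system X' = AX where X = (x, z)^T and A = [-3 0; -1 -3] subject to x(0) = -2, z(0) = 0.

x(t) = -2e^(-3t), z(t) = 2te^(-3t)

Coefficient matrix A = [[-3, 0], [-1, -3]].
Characteristic polynomial det(A - λI) = λ^2 + 6λ + 9 = 0.
Single eigenvalue λ = -3 with algebraic multiplicity 2.
Eigenvector v = (0,1); generalized eigenvector w with (A-λI)w=v is (-1,1).
General solution: e^(-3t)[C_1·v + C_2·(t·v + w)].
Applying x(0)=-2, z(0)=0 gives C_1=-2, C_2=2.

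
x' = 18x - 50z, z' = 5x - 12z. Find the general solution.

x(t) = -3c_1e^(3t)sin(5t) - c_1e^(3t)cos(5t) - c_2e^(3t)sin(5t) + 3c_2e^(3t)cos(5t), z(t) = -c_1e^(3t)sin(5t) + c_2e^(3t)cos(5t)

Coefficient matrix A = [[18, -50], [5, -12]].
Characteristic polynomial det(A - λI) = λ^2 - 6λ + 34 = 0.
Eigenvalues λ = 3 ± 5i (complex conjugate pair).
For λ=3+5i: an eigenvector is (-1,0) - i(-3,-1) = (-1 + 3i, 0 + i).
A real fundamental pair from Re and Im of e^((3+5i)t)v: X_1 = e^(3t)(cos(5t)·(-1,0) + sin(5t)·(-3,-1)), X_2 = e^(3t)(sin(5t)·(-1,0) - cos(5t)·(-3,-1)).
General solution: c_1X_1 + c_2X_2.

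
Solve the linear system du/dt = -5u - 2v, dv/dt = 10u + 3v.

u(t) = c_1e^(-t)sin(2t) - c_2e^(-t)cos(2t), v(t) = -2c_1e^(-t)sin(2t) - c_1e^(-t)cos(2t) - c_2e^(-t)sin(2t) + 2c_2e^(-t)cos(2t)

Coefficient matrix A = [[-5, -2], [10, 3]].
Characteristic polynomial det(A - λI) = λ^2 + 2λ + 5 = 0.
Eigenvalues λ = -1 ± 2i (complex conjugate pair).
For λ=-1+2i: an eigenvector is (0,-1) - i(1,-2) = (0 - i, -1 + 2i).
A real fundamental pair from Re and Im of e^((-1+2i)t)v: X_1 = e^(-t)(cos(2t)·(0,-1) + sin(2t)·(1,-2)), X_2 = e^(-t)(sin(2t)·(0,-1) - cos(2t)·(1,-2)).
General solution: c_1X_1 + c_2X_2.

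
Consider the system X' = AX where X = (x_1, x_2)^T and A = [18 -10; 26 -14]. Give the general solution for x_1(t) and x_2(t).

Coefficient matrix A = [[18, -10], [26, -14]].
Characteristic polynomial det(A - λI) = λ^2 - 4λ + 8 = 0.
Eigenvalues λ = 2 ± 2i (complex conjugate pair).
For λ=2+2i: an eigenvector is (1,2) - i(-2,-3) = (1 + 2i, 2 + 3i).
A real fundamental pair from Re and Im of e^((2+2i)t)v: X_1 = e^(2t)(cos(2t)·(1,2) + sin(2t)·(-2,-3)), X_2 = e^(2t)(sin(2t)·(1,2) - cos(2t)·(-2,-3)).
General solution: K_1X_1 + K_2X_2.

x_1(t) = -2K_1e^(2t)sin(2t) + K_1e^(2t)cos(2t) + K_2e^(2t)sin(2t) + 2K_2e^(2t)cos(2t), x_2(t) = -3K_1e^(2t)sin(2t) + 2K_1e^(2t)cos(2t) + 2K_2e^(2t)sin(2t) + 3K_2e^(2t)cos(2t)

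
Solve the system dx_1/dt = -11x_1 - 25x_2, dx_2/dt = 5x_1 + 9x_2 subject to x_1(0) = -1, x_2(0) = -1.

Coefficient matrix A = [[-11, -25], [5, 9]].
Characteristic polynomial det(A - λI) = λ^2 + 2λ + 26 = 0.
Eigenvalues λ = -1 ± 5i (complex conjugate pair).
For λ=-1+5i: an eigenvector is (1,0) - i(-2,1) = (1 + 2i, 0 - i).
A real fundamental pair from Re and Im of e^((-1+5i)t)v: X_1 = e^(-t)(cos(5t)·(1,0) + sin(5t)·(-2,1)), X_2 = e^(-t)(sin(5t)·(1,0) - cos(5t)·(-2,1)).
General solution: c_1X_1 + c_2X_2.
Applying x_1(0)=-1, x_2(0)=-1 gives c_1=-3, c_2=1.

x_1(t) = 7e^(-t)sin(5t) - e^(-t)cos(5t), x_2(t) = -3e^(-t)sin(5t) - e^(-t)cos(5t)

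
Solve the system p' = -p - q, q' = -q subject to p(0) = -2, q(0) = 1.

Coefficient matrix A = [[-1, -1], [0, -1]].
Characteristic polynomial det(A - λI) = λ^2 + 2λ + 1 = 0.
Single eigenvalue λ = -1 with algebraic multiplicity 2.
Eigenvector v = (-1,0); generalized eigenvector w with (A-λI)w=v is (1,1).
General solution: e^(-t)[K_1·v + K_2·(t·v + w)].
Applying p(0)=-2, q(0)=1 gives K_1=3, K_2=1.

p(t) = -te^(-t) - 2e^(-t), q(t) = e^(-t)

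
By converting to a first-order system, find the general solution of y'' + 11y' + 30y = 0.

y(t) = c_1e^(-5t) + c_2e^(-6t)

Let x_1 = y, x_2 = y'. Then x_1' = x_2 and x_2' = -30x_1 - 11x_2.
A = [[0,1],[-30,-11]]; det(A-λI) = λ^2 + 11λ + 30.
Eigenvalues λ = -5, -6 with eigenvectors (1,-5), (1,-6).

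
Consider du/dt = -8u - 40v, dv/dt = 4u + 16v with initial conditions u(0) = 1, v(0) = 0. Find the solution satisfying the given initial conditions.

u(t) = -3e^(4t)sin(4t) + e^(4t)cos(4t), v(t) = e^(4t)sin(4t)

Coefficient matrix A = [[-8, -40], [4, 16]].
Characteristic polynomial det(A - λI) = λ^2 - 8λ + 32 = 0.
Eigenvalues λ = 4 ± 4i (complex conjugate pair).
For λ=4+4i: an eigenvector is (-1,0) - i(3,-1) = (-1 - 3i, 0 + i).
A real fundamental pair from Re and Im of e^((4+4i)t)v: X_1 = e^(4t)(cos(4t)·(-1,0) + sin(4t)·(3,-1)), X_2 = e^(4t)(sin(4t)·(-1,0) - cos(4t)·(3,-1)).
General solution: C_1X_1 + C_2X_2.
Applying u(0)=1, v(0)=0 gives C_1=-1, C_2=0.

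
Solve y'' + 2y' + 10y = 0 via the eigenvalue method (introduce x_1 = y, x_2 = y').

y(t) = C_1e^(-t)cos(3t) + C_2e^(-t)sin(3t)

Let x_1 = y, x_2 = y'. Then x_1' = x_2 and x_2' = -10x_1 - 2x_2.
A = [[0,1],[-10,-2]]; det(A-λI) = λ^2 + 2λ + 10.
Eigenvalues λ = -1 ± 3i.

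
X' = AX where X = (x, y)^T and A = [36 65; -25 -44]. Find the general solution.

x(t) = -2c_1e^(-4t)sin(5t) + 3c_1e^(-4t)cos(5t) + 3c_2e^(-4t)sin(5t) + 2c_2e^(-4t)cos(5t), y(t) = c_1e^(-4t)sin(5t) - 2c_1e^(-4t)cos(5t) - 2c_2e^(-4t)sin(5t) - c_2e^(-4t)cos(5t)

Coefficient matrix A = [[36, 65], [-25, -44]].
Characteristic polynomial det(A - λI) = λ^2 + 8λ + 41 = 0.
Eigenvalues λ = -4 ± 5i (complex conjugate pair).
For λ=-4+5i: an eigenvector is (3,-2) - i(-2,1) = (3 + 2i, -2 - i).
A real fundamental pair from Re and Im of e^((-4+5i)t)v: X_1 = e^(-4t)(cos(5t)·(3,-2) + sin(5t)·(-2,1)), X_2 = e^(-4t)(sin(5t)·(3,-2) - cos(5t)·(-2,1)).
General solution: c_1X_1 + c_2X_2.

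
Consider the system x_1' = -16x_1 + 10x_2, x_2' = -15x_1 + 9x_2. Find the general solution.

Coefficient matrix A = [[-16, 10], [-15, 9]].
Characteristic polynomial det(A - λI) = λ^2 + 7λ + 6 = 0.
Eigenvalues λ = -1, -6.
For λ=-1: (A-λI) row 1 is [-15, 10], so an eigenvector is (2, 3).
For λ=-6: (A-λI) row 1 is [-10, 10], so an eigenvector is (-1, -1).
General solution: K_1e^(-t)(2,3) + K_2e^(-6t)(-1,-1).

x_1(t) = 2K_1e^(-t) - K_2e^(-6t), x_2(t) = 3K_1e^(-t) - K_2e^(-6t)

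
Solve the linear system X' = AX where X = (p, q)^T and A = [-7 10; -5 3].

Coefficient matrix A = [[-7, 10], [-5, 3]].
Characteristic polynomial det(A - λI) = λ^2 + 4λ + 29 = 0.
Eigenvalues λ = -2 ± 5i (complex conjugate pair).
For λ=-2+5i: an eigenvector is (-1,0) - i(1,1) = (-1 - i, 0 - i).
A real fundamental pair from Re and Im of e^((-2+5i)t)v: X_1 = e^(-2t)(cos(5t)·(-1,0) + sin(5t)·(1,1)), X_2 = e^(-2t)(sin(5t)·(-1,0) - cos(5t)·(1,1)).
General solution: C_1X_1 + C_2X_2.

p(t) = C_1e^(-2t)sin(5t) - C_1e^(-2t)cos(5t) - C_2e^(-2t)sin(5t) - C_2e^(-2t)cos(5t), q(t) = C_1e^(-2t)sin(5t) - C_2e^(-2t)cos(5t)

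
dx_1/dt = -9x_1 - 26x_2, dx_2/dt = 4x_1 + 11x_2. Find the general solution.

x_1(t) = 2C_1e^(t)sin(2t) - 3C_1e^(t)cos(2t) - 3C_2e^(t)sin(2t) - 2C_2e^(t)cos(2t), x_2(t) = -C_1e^(t)sin(2t) + C_1e^(t)cos(2t) + C_2e^(t)sin(2t) + C_2e^(t)cos(2t)

Coefficient matrix A = [[-9, -26], [4, 11]].
Characteristic polynomial det(A - λI) = λ^2 - 2λ + 5 = 0.
Eigenvalues λ = 1 ± 2i (complex conjugate pair).
For λ=1+2i: an eigenvector is (-3,1) - i(2,-1) = (-3 - 2i, 1 + i).
A real fundamental pair from Re and Im of e^((1+2i)t)v: X_1 = e^(t)(cos(2t)·(-3,1) + sin(2t)·(2,-1)), X_2 = e^(t)(sin(2t)·(-3,1) - cos(2t)·(2,-1)).
General solution: C_1X_1 + C_2X_2.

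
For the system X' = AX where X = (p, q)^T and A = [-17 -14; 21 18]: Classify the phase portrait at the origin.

A = [[-17,-14],[21,18]]; det(A-λI) = λ^2 - λ - 12.
λ = 4, -3: opposite signs.

saddle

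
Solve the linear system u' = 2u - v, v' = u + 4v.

Coefficient matrix A = [[2, -1], [1, 4]].
Characteristic polynomial det(A - λI) = λ^2 - 6λ + 9 = 0.
Single eigenvalue λ = 3 with algebraic multiplicity 2.
Eigenvector v = (-1,1); generalized eigenvector w with (A-λI)w=v is (-2,3).
General solution: e^(3t)[C_1·v + C_2·(t·v + w)].

u(t) = -C_1e^(3t) - C_2te^(3t) - 2C_2e^(3t), v(t) = C_1e^(3t) + C_2te^(3t) + 3C_2e^(3t)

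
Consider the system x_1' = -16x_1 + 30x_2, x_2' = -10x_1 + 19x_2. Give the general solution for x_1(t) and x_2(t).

x_1(t) = -2c_1e^(-t) - 3c_2e^(4t), x_2(t) = -c_1e^(-t) - 2c_2e^(4t)

Coefficient matrix A = [[-16, 30], [-10, 19]].
Characteristic polynomial det(A - λI) = λ^2 - 3λ - 4 = 0.
Eigenvalues λ = -1, 4.
For λ=-1: (A-λI) row 1 is [-15, 30], so an eigenvector is (-2, -1).
For λ=4: (A-λI) row 1 is [-20, 30], so an eigenvector is (-3, -2).
General solution: c_1e^(-t)(-2,-1) + c_2e^(4t)(-3,-2).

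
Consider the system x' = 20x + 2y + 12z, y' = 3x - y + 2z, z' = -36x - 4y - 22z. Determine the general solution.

x(t) = c_1e^(-2t) - 2c_2e^(-3t) + 2c_3e^(2t), y(t) = c_1e^(-2t) - c_2e^(-3t), z(t) = -2c_1e^(-2t) + 4c_2e^(-3t) - 3c_3e^(2t)

Coefficient matrix A = [[20, 2, 12], [3, -1, 2], [-36, -4, -22]].
det(A - λI) = 0 gives eigenvalues λ = -2, -3, 2.
For λ=-2: eigenvector (1,1,-2).
For λ=-3: eigenvector (-2,-1,4).
For λ=2: eigenvector (2,0,-3).
General solution: c_1e^(-2t)(1,1,-2) + c_2e^(-3t)(-2,-1,4) + c_3e^(2t)(2,0,-3).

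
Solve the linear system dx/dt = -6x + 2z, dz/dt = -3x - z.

Coefficient matrix A = [[-6, 2], [-3, -1]].
Characteristic polynomial det(A - λI) = λ^2 + 7λ + 12 = 0.
Eigenvalues λ = -3, -4.
For λ=-3: (A-λI) row 1 is [-3, 2], so an eigenvector is (-2, -3).
For λ=-4: (A-λI) row 1 is [-2, 2], so an eigenvector is (-1, -1).
General solution: c_1e^(-3t)(-2,-3) + c_2e^(-4t)(-1,-1).

x(t) = -2c_1e^(-3t) - c_2e^(-4t), z(t) = -3c_1e^(-3t) - c_2e^(-4t)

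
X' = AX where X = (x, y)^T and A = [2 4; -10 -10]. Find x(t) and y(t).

Coefficient matrix A = [[2, 4], [-10, -10]].
Characteristic polynomial det(A - λI) = λ^2 + 8λ + 20 = 0.
Eigenvalues λ = -4 ± 2i (complex conjugate pair).
For λ=-4+2i: an eigenvector is (-1,1) - i(-1,2) = (-1 + i, 1 - 2i).
A real fundamental pair from Re and Im of e^((-4+2i)t)v: X_1 = e^(-4t)(cos(2t)·(-1,1) + sin(2t)·(-1,2)), X_2 = e^(-4t)(sin(2t)·(-1,1) - cos(2t)·(-1,2)).
General solution: c_1X_1 + c_2X_2.

x(t) = -c_1e^(-4t)sin(2t) - c_1e^(-4t)cos(2t) - c_2e^(-4t)sin(2t) + c_2e^(-4t)cos(2t), y(t) = 2c_1e^(-4t)sin(2t) + c_1e^(-4t)cos(2t) + c_2e^(-4t)sin(2t) - 2c_2e^(-4t)cos(2t)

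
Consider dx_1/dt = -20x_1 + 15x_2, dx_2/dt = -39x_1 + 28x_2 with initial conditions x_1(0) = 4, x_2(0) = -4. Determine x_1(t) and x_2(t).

Coefficient matrix A = [[-20, 15], [-39, 28]].
Characteristic polynomial det(A - λI) = λ^2 - 8λ + 25 = 0.
Eigenvalues λ = 4 ± 3i (complex conjugate pair).
For λ=4+3i: an eigenvector is (2,3) - i(-1,-2) = (2 + i, 3 + 2i).
A real fundamental pair from Re and Im of e^((4+3i)t)v: X_1 = e^(4t)(cos(3t)·(2,3) + sin(3t)·(-1,-2)), X_2 = e^(4t)(sin(3t)·(2,3) - cos(3t)·(-1,-2)).
General solution: c_1X_1 + c_2X_2.
Applying x_1(0)=4, x_2(0)=-4 gives c_1=12, c_2=-20.

x_1(t) = -52e^(4t)sin(3t) + 4e^(4t)cos(3t), x_2(t) = -84e^(4t)sin(3t) - 4e^(4t)cos(3t)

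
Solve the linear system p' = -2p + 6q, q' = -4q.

Coefficient matrix A = [[-2, 6], [0, -4]].
Characteristic polynomial det(A - λI) = λ^2 + 6λ + 8 = 0.
Eigenvalues λ = -2, -4.
For λ=-2: (A-λI) row 1 is [0, 6], so an eigenvector is (-1, 0).
For λ=-4: (A-λI) row 1 is [2, 6], so an eigenvector is (-3, 1).
General solution: K_1e^(-2t)(-1,0) + K_2e^(-4t)(-3,1).

p(t) = -K_1e^(-2t) - 3K_2e^(-4t), q(t) = K_2e^(-4t)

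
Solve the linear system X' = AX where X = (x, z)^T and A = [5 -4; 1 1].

x(t) = -2K_1e^(3t) - 2K_2te^(3t) + 3K_2e^(3t), z(t) = -K_1e^(3t) - K_2te^(3t) + 2K_2e^(3t)

Coefficient matrix A = [[5, -4], [1, 1]].
Characteristic polynomial det(A - λI) = λ^2 - 6λ + 9 = 0.
Single eigenvalue λ = 3 with algebraic multiplicity 2.
Eigenvector v = (-2,-1); generalized eigenvector w with (A-λI)w=v is (3,2).
General solution: e^(3t)[K_1·v + K_2·(t·v + w)].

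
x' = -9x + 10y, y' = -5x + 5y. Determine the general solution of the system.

Coefficient matrix A = [[-9, 10], [-5, 5]].
Characteristic polynomial det(A - λI) = λ^2 + 4λ + 5 = 0.
Eigenvalues λ = -2 ± i (complex conjugate pair).
For λ=-2+i: an eigenvector is (-3,-2) - i(1,1) = (-3 - i, -2 - i).
A real fundamental pair from Re and Im of e^((-2+i)t)v: X_1 = e^(-2t)(cos(t)·(-3,-2) + sin(t)·(1,1)), X_2 = e^(-2t)(sin(t)·(-3,-2) - cos(t)·(1,1)).
General solution: K_1X_1 + K_2X_2.

x(t) = K_1e^(-2t)sin(t) - 3K_1e^(-2t)cos(t) - 3K_2e^(-2t)sin(t) - K_2e^(-2t)cos(t), y(t) = K_1e^(-2t)sin(t) - 2K_1e^(-2t)cos(t) - 2K_2e^(-2t)sin(t) - K_2e^(-2t)cos(t)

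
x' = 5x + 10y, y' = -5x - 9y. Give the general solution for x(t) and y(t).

Coefficient matrix A = [[5, 10], [-5, -9]].
Characteristic polynomial det(A - λI) = λ^2 + 4λ + 5 = 0.
Eigenvalues λ = -2 ± i (complex conjugate pair).
For λ=-2+i: an eigenvector is (-3,2) - i(-1,1) = (-3 + i, 2 - i).
A real fundamental pair from Re and Im of e^((-2+i)t)v: X_1 = e^(-2t)(cos(t)·(-3,2) + sin(t)·(-1,1)), X_2 = e^(-2t)(sin(t)·(-3,2) - cos(t)·(-1,1)).
General solution: C_1X_1 + C_2X_2.

x(t) = -C_1e^(-2t)sin(t) - 3C_1e^(-2t)cos(t) - 3C_2e^(-2t)sin(t) + C_2e^(-2t)cos(t), y(t) = C_1e^(-2t)sin(t) + 2C_1e^(-2t)cos(t) + 2C_2e^(-2t)sin(t) - C_2e^(-2t)cos(t)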